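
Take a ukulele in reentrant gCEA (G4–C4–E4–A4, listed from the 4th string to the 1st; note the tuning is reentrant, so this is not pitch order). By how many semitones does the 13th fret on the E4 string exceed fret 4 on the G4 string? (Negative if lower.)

6 semitones

E4 at fret 13 → F5 (MIDI 77); G4 at fret 4 → B4 (MIDI 71).
77 − 71 = 6, so the two pitches are 6 semitones apart.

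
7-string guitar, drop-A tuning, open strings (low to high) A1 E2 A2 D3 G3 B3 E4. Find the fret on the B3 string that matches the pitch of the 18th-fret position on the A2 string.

A2 at fret 18 is A2 + 18 semitones = D#4.
The open B3 string is 14 semitones above the open A2, so the same pitch on the B3 string lies at fret 18 − 14 = 4.

4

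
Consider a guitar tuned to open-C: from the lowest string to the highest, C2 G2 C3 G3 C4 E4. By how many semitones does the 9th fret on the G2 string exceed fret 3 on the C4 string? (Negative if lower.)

G2 at fret 9 → E3 (MIDI 52); C4 at fret 3 → D#4 (MIDI 63).
52 − 63 = -11, so the two pitches are 11 semitones apart.

-11 semitones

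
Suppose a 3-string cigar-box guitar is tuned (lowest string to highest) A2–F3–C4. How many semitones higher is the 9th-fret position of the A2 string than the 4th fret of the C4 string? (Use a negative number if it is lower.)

A2 at fret 9 → F♯3 (MIDI 54); C4 at fret 4 → E4 (MIDI 64).
54 − 64 = -10, so the two pitches are 10 semitones apart.

-10 semitones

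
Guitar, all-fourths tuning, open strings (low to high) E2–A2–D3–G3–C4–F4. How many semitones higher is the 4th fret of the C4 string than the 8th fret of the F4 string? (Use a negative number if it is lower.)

C4 at fret 4 → E4 (MIDI 64); F4 at fret 8 → C#5 (MIDI 73).
64 − 73 = -9, so the two pitches are 9 semitones apart.

-9 semitones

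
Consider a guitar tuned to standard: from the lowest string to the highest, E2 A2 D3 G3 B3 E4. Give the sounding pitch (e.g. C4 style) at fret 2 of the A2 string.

Each fret is one semitone, so A2 + 2 = B2.

B2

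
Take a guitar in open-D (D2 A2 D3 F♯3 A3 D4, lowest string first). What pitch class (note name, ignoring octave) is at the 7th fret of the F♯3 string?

C♯

F♯3 is MIDI 54. Adding 7 gives 61; 61 mod 12 = 1, i.e. C♯.
(Equivalently spelled D♭.)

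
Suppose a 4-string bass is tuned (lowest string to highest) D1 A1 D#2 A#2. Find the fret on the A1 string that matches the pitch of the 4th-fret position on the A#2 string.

A#2 at fret 4 is A#2 + 4 semitones = D3.
The open A1 string is 13 semitones below the open A#2, so the same pitch on the A1 string lies at fret 4 + 13 = 17.

17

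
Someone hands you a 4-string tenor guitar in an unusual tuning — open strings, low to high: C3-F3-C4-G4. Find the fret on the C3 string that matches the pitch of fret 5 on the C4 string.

17

Fret 5 on C4 is MIDI 60 + 5 = 65 (F4). On the C3 string (open MIDI 48), that pitch is 65 − 48 = fret 17.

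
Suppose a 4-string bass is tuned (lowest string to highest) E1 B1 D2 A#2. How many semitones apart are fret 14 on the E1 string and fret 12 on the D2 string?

8 semitones

E1 at fret 14 → F#2 (MIDI 42); D2 at fret 12 → D3 (MIDI 50).
42 − 50 = -8, so the two pitches are 8 semitones apart, with D3 the higher.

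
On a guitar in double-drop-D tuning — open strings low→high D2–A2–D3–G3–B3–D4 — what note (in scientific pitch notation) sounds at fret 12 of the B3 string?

B4

B3 is MIDI 59. Adding 12 gives 71, which is B4.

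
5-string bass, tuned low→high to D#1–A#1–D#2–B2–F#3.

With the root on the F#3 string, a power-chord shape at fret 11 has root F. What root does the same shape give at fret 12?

F#

Moving from fret 11 to fret 12 shifts the root by 1 semitone.
F up 1 semitone is F#.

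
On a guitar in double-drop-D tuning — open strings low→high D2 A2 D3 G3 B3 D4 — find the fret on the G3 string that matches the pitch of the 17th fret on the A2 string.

Fret 17 on A2 is MIDI 45 + 17 = 62 (D4). On the G3 string (open MIDI 55), that pitch is 62 − 55 = fret 7.

7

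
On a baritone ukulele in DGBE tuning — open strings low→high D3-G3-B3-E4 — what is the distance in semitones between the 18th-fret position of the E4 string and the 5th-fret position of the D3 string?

27 semitones

E4 at fret 18 → A#5 (MIDI 82); D3 at fret 5 → G3 (MIDI 55).
82 − 55 = 27, so the two pitches are 27 semitones apart, with A#5 the higher.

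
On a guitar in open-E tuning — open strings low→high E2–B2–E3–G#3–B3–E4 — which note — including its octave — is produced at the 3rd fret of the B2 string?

Each fret is one semitone, so B2 + 3 = D3.

D3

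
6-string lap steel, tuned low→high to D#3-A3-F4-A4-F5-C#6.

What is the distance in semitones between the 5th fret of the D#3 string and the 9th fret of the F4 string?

D#3 at fret 5 → G#3 (MIDI 56); F4 at fret 9 → D5 (MIDI 74).
56 − 74 = -18, so the two pitches are 18 semitones apart, with D5 the higher.

18 semitones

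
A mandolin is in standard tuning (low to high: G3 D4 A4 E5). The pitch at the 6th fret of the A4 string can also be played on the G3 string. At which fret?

20

A4 at fret 6 is A4 + 6 semitones = D♯5.
The open G3 string is 14 semitones below the open A4, so the same pitch on the G3 string lies at fret 6 + 14 = 20.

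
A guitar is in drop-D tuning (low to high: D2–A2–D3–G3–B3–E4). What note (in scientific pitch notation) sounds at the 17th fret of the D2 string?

G3

Each fret is one semitone, so D2 + 17 = G3.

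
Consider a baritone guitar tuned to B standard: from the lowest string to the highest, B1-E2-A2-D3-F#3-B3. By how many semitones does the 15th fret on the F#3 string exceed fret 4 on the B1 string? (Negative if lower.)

30 semitones

F#3 at fret 15 → A4 (MIDI 69); B1 at fret 4 → D#2 (MIDI 39).
69 − 39 = 30, so the two pitches are 30 semitones apart.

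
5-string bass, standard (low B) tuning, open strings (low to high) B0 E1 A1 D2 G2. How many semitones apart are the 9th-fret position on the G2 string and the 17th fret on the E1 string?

G2 at fret 9 → E3 (MIDI 52); E1 at fret 17 → A2 (MIDI 45).
52 − 45 = 7, so the two pitches are 7 semitones apart, with E3 the higher.

7 semitones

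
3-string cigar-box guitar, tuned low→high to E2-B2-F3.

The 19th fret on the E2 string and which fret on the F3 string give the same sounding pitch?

Fret 19 on E2 is MIDI 40 + 19 = 59 (B3). On the F3 string (open MIDI 53), that pitch is 59 − 53 = fret 6.

6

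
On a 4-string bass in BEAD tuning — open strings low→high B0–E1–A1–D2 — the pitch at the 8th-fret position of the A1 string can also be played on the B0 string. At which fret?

Fret 8 on A1 is MIDI 33 + 8 = 41 (F2). On the B0 string (open MIDI 23), that pitch is 41 − 23 = fret 18.

18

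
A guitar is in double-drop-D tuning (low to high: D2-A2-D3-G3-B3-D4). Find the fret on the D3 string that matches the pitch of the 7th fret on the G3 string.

Fret 7 on G3 is MIDI 55 + 7 = 62 (D4). On the D3 string (open MIDI 50), that pitch is 62 − 50 = fret 12.

12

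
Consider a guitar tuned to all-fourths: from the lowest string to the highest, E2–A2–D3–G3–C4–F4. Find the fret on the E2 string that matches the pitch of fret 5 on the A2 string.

Fret 5 on A2 is MIDI 45 + 5 = 50 (D3). On the E2 string (open MIDI 40), that pitch is 50 − 40 = fret 10.

10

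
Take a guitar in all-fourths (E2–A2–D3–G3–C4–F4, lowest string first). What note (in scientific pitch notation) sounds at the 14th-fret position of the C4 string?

D5

Each fret is one semitone, so C4 + 14 = D5.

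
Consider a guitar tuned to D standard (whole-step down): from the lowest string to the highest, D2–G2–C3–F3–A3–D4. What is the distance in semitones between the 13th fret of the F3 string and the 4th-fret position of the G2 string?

19 semitones

F3 at fret 13 → F#4 (MIDI 66); G2 at fret 4 → B2 (MIDI 47).
66 − 47 = 19, so the two pitches are 19 semitones apart, with F#4 the higher.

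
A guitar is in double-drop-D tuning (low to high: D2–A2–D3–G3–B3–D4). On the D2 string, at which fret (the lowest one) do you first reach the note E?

From D2, count semitones up the chromatic scale until reaching E: D–D#–E — 2 steps.

2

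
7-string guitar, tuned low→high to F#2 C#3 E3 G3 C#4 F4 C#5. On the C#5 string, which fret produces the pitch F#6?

F#6 is 17 semitones above the open C#5 (C#–D–D#–E–…–E–F–F#), so it sits at fret 17.

17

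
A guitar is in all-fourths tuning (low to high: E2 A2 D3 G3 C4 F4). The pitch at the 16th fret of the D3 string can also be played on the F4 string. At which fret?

1

D3 at fret 16 is D3 + 16 semitones = F#4.
The open F4 string is 15 semitones above the open D3, so the same pitch on the F4 string lies at fret 16 − 15 = 1.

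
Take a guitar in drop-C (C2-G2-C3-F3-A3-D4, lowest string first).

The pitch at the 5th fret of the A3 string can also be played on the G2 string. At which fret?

19

Fret 5 on A3 is MIDI 57 + 5 = 62 (D4). On the G2 string (open MIDI 43), that pitch is 62 − 43 = fret 19.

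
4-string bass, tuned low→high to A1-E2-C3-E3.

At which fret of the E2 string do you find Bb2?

6

Bb2 is 6 semitones above the open E2 (E–F–Gb–G–Ab–A–Bb), so it sits at fret 6.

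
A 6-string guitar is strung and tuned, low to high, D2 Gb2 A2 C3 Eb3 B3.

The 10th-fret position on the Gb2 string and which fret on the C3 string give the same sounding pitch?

4

Fret 10 on Gb2 is MIDI 42 + 10 = 52 (E3). On the C3 string (open MIDI 48), that pitch is 52 − 48 = fret 4.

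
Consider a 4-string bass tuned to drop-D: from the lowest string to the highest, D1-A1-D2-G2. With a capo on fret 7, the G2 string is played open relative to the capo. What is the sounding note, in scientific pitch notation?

D3

The capo raises the open G2 by 7 semitones to D3; fretting 0 more gives G2 + 7 + 0 = G2 + 7 semitones = D3.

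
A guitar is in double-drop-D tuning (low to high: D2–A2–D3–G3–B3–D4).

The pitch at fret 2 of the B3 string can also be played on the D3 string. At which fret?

11

B3 at fret 2 is B3 + 2 semitones = C#4.
The open D3 string is 9 semitones below the open B3, so the same pitch on the D3 string lies at fret 2 + 9 = 11.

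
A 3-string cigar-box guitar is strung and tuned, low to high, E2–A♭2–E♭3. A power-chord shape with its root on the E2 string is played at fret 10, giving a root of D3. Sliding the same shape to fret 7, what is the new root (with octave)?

B2

Moving from fret 10 to fret 7 shifts the root by -3 semitones.
D3 down 3 semitones is B2.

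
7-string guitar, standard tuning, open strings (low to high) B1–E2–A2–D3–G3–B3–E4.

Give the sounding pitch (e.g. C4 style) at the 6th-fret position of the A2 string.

D♯3

The open A2 string plus 6 semitones: A–A#–B–C–C#–D–D#.
The walk passes from B into C once, so the octave number goes from 2 to 3.
(Equivalently spelled E♭3.)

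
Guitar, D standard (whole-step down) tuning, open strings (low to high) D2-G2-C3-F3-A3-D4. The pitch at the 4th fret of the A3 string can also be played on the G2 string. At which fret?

A3 at fret 4 is A3 + 4 semitones = C#4.
The open G2 string is 14 semitones below the open A3, so the same pitch on the G2 string lies at fret 4 + 14 = 18.

18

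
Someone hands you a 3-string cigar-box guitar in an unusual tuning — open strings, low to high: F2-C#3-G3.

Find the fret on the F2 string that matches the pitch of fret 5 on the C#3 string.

C#3 at fret 5 is C#3 + 5 semitones = F#3.
The open F2 string is 8 semitones below the open C#3, so the same pitch on the F2 string lies at fret 5 + 8 = 13.

13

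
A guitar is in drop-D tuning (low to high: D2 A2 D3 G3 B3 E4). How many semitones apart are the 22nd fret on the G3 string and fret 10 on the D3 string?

G3 at fret 22 → F5 (MIDI 77); D3 at fret 10 → C4 (MIDI 60).
77 − 60 = 17, so the two pitches are 17 semitones apart, with F5 the higher.

17 semitones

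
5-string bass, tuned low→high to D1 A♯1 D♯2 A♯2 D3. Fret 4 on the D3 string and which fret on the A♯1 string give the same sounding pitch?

20

Fret 4 on D3 is MIDI 50 + 4 = 54 (F♯3). On the A♯1 string (open MIDI 34), that pitch is 54 − 34 = fret 20.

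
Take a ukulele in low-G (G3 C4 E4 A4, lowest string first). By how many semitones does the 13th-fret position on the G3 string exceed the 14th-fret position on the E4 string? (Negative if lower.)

-10 semitones

G3 at fret 13 → G#4 (MIDI 68); E4 at fret 14 → F#5 (MIDI 78).
68 − 78 = -10, so the two pitches are 10 semitones apart.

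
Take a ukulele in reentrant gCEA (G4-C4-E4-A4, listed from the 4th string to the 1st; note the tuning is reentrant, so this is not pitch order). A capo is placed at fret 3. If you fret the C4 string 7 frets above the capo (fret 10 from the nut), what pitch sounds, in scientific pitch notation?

The capo raises the open C4 by 3 semitones to D#4; fretting 7 more gives C4 + 3 + 7 = C4 + 10 semitones = A#4.
(Also written Bb.)

A#4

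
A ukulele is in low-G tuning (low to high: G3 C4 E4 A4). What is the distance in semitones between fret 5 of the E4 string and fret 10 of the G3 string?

E4 at fret 5 → A4 (MIDI 69); G3 at fret 10 → F4 (MIDI 65).
69 − 65 = 4, so the two pitches are 4 semitones apart, with A4 the higher.

4 semitones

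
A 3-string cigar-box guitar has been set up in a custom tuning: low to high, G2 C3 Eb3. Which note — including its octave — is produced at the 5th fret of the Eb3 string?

Ab3

Each fret is one semitone, so Eb3 + 5 = Ab3.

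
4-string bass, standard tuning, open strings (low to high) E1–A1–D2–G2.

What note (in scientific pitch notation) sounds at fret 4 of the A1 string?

The open A1 string plus 4 semitones: A–A#–B–C–C#.
The walk passes from B into C once, so the octave number goes from 1 to 2.
(Equivalently spelled Db2.)

C#2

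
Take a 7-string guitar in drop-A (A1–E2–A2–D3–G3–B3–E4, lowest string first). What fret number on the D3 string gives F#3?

4

F#3 is 4 semitones above the open D3 (D–D#–E–F–F#), so it sits at fret 4.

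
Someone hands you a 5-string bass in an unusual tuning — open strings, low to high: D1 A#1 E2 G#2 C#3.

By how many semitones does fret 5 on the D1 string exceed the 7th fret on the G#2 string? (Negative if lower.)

D1 at fret 5 → G1 (MIDI 31); G#2 at fret 7 → D#3 (MIDI 51).
31 − 51 = -20, so the two pitches are 20 semitones apart.

-20 semitones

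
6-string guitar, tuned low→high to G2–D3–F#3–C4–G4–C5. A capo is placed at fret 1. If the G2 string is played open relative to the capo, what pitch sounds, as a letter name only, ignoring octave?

G#

The capo raises the open G2 by 1 semitone to G#2; fretting 0 more gives G2 + 1 + 0 = G2 + 1 semitone, landing on G#.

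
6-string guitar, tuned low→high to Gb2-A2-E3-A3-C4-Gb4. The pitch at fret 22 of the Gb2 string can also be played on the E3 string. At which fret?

12

Fret 22 on Gb2 is MIDI 42 + 22 = 64 (E4). On the E3 string (open MIDI 52), that pitch is 64 − 52 = fret 12.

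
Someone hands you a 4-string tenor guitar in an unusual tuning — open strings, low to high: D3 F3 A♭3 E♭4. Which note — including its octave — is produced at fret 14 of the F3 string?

Each fret is one semitone, so F3 + 14 = G4.

G4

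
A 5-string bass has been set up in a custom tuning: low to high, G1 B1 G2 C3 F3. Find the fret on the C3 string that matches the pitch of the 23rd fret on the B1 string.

10

B1 at fret 23 is B1 + 23 semitones = Bb3.
The open C3 string is 13 semitones above the open B1, so the same pitch on the C3 string lies at fret 23 − 13 = 10.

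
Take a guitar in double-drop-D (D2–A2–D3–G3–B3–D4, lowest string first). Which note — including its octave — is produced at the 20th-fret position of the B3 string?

B3 is MIDI 59. Adding 20 gives 79, which is G5.

G5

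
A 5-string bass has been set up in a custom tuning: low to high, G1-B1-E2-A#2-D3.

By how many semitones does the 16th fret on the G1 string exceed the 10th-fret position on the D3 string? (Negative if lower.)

-13 semitones

G1 at fret 16 → B2 (MIDI 47); D3 at fret 10 → C4 (MIDI 60).
47 − 60 = -13, so the two pitches are 13 semitones apart.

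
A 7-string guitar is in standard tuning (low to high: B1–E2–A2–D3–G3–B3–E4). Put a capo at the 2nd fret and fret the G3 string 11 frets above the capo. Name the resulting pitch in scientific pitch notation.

The capo raises the open G3 by 2 semitones to A3; fretting 11 more gives G3 + 2 + 11 = G3 + 13 semitones = G#4.
(Also written Ab.)

G#4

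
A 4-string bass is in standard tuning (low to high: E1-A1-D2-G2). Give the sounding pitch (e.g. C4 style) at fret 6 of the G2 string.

C#3

G2 is MIDI 43. Adding 6 gives 49, which is C#3.
(Equivalently spelled Db3.)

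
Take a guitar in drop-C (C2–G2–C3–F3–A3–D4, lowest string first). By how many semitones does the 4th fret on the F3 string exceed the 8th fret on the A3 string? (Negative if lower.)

F3 at fret 4 → A3 (MIDI 57); A3 at fret 8 → F4 (MIDI 65).
57 − 65 = -8, so the two pitches are 8 semitones apart.

-8 semitones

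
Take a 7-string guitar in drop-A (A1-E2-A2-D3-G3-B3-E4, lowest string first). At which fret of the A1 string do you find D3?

17

D3 is 17 semitones above the open A1 (A–A#–B–C–…–C–C#–D), so it sits at fret 17.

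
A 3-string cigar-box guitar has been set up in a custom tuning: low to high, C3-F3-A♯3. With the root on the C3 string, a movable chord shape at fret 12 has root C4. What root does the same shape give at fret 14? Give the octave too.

Moving from fret 12 to fret 14 shifts the root by 2 semitones.
C4 up 2 semitones is D4.

D4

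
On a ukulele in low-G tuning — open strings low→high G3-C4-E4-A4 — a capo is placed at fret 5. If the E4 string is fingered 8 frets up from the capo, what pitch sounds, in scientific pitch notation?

F5

The capo raises the open E4 by 5 semitones to A4; fretting 8 more gives E4 + 5 + 8 = E4 + 13 semitones = F5.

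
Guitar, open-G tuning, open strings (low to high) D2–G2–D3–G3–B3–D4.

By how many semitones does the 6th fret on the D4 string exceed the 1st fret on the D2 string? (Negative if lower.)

D4 at fret 6 → G♯4 (MIDI 68); D2 at fret 1 → D♯2 (MIDI 39).
68 − 39 = 29, so the two pitches are 29 semitones apart.

29 semitones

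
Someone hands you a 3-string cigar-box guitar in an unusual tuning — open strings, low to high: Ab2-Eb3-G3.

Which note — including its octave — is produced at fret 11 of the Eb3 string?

Eb3 is MIDI 51. Adding 11 gives 62, which is D4.

D4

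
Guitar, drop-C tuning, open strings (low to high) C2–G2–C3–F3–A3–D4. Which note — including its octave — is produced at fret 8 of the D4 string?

Each fret is one semitone, so D4 + 8 = A♯4.
(Equivalently spelled B♭4.)

A♯4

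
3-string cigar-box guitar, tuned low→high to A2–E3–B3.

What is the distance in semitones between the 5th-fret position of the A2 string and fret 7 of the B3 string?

16 semitones

A2 at fret 5 → D3 (MIDI 50); B3 at fret 7 → F#4 (MIDI 66).
50 − 66 = -16, so the two pitches are 16 semitones apart, with F#4 the higher.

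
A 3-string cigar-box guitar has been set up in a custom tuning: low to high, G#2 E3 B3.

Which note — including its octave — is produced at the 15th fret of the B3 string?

D5

Each fret is one semitone, so B3 + 15 = D5.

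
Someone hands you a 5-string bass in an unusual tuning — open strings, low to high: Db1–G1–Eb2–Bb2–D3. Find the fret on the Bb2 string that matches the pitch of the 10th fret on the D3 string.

14

D3 at fret 10 is D3 + 10 semitones = C4.
The open Bb2 string is 4 semitones below the open D3, so the same pitch on the Bb2 string lies at fret 10 + 4 = 14.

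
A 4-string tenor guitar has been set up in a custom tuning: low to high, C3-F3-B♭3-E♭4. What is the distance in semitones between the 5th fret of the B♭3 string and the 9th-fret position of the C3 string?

B♭3 at fret 5 → E♭4 (MIDI 63); C3 at fret 9 → A3 (MIDI 57).
63 − 57 = 6, so the two pitches are 6 semitones apart, with E♭4 the higher.

6 semitones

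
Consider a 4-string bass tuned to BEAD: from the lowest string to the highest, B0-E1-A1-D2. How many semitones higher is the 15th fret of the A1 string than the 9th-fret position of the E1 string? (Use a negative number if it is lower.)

11 semitones

A1 at fret 15 → C3 (MIDI 48); E1 at fret 9 → C#2 (MIDI 37).
48 − 37 = 11, so the two pitches are 11 semitones apart.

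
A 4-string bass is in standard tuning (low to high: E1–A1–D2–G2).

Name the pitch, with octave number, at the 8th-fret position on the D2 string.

A♯2

D2 is MIDI 38. Adding 8 gives 46, which is A♯2.
(Equivalently spelled B♭2.)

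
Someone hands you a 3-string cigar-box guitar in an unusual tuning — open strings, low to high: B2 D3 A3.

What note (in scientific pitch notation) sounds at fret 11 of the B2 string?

B2 is MIDI 47. Adding 11 gives 58, which is A#3.
(Equivalently spelled Bb3.)

A#3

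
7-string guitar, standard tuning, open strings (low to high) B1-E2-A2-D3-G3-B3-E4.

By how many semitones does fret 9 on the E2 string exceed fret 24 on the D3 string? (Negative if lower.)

-25 semitones

E2 at fret 9 → C#3 (MIDI 49); D3 at fret 24 → D5 (MIDI 74).
49 − 74 = -25, so the two pitches are 25 semitones apart.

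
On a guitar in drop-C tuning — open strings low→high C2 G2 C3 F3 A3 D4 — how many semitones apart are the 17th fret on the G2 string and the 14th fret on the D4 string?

G2 at fret 17 → C4 (MIDI 60); D4 at fret 14 → E5 (MIDI 76).
60 − 76 = -16, so the two pitches are 16 semitones apart, with E5 the higher.

16 semitones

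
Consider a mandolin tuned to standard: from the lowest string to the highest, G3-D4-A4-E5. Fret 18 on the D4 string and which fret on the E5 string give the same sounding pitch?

4

D4 at fret 18 is D4 + 18 semitones = G#5.
The open E5 string is 14 semitones above the open D4, so the same pitch on the E5 string lies at fret 18 − 14 = 4.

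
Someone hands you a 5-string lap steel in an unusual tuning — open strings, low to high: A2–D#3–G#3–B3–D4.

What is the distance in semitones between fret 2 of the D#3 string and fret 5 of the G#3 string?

D#3 at fret 2 → F3 (MIDI 53); G#3 at fret 5 → C#4 (MIDI 61).
53 − 61 = -8, so the two pitches are 8 semitones apart, with C#4 the higher.

8 semitones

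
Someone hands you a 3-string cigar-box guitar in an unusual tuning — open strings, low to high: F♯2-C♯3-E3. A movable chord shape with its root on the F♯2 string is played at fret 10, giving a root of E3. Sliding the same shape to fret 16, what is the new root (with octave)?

A♯3

Moving from fret 10 to fret 16 shifts the root by 6 semitones.
E3 up 6 semitones is A♯3.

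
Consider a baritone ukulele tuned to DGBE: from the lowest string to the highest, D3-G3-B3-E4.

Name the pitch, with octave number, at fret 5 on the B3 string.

Each fret is one semitone, so B3 + 5 = E4.

E4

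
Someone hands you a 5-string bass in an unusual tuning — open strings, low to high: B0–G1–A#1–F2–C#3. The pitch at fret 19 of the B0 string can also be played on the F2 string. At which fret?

1

Fret 19 on B0 is MIDI 23 + 19 = 42 (F#2). On the F2 string (open MIDI 41), that pitch is 42 − 41 = fret 1.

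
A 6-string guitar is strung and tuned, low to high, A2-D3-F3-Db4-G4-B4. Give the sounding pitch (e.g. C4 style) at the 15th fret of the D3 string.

F4

D3 is MIDI 50. Adding 15 gives 65, which is F4.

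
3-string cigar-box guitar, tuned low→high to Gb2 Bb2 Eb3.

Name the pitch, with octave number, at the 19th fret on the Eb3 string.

Eb3 is MIDI 51. Adding 19 gives 70, which is Bb4.
(Equivalently spelled A#4.)

Bb4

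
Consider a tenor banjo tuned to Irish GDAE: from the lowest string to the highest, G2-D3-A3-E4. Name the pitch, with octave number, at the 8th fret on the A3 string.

F4

Each fret is one semitone, so A3 + 8 = F4.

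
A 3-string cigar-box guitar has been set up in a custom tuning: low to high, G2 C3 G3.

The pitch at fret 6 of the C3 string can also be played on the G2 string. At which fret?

11

C3 at fret 6 is C3 + 6 semitones = G♭3.
The open G2 string is 5 semitones below the open C3, so the same pitch on the G2 string lies at fret 6 + 5 = 11.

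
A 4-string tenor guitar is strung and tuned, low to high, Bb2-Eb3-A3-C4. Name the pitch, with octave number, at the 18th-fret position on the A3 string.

The open A3 string plus 18 semitones: A–Bb–B–C–…–Db–D–Eb.
The walk passes from B into C 2 times, so the octave number goes from 3 to 5.

Eb5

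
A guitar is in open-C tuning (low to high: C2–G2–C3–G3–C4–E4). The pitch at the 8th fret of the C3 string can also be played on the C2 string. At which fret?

C3 at fret 8 is C3 + 8 semitones = G#3.
The open C2 string is 12 semitones below the open C3, so the same pitch on the C2 string lies at fret 8 + 12 = 20.

20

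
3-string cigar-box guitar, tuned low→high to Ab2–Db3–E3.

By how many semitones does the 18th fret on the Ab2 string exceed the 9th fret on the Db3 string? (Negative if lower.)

Ab2 at fret 18 → D4 (MIDI 62); Db3 at fret 9 → Bb3 (MIDI 58).
62 − 58 = 4, so the two pitches are 4 semitones apart.

4 semitones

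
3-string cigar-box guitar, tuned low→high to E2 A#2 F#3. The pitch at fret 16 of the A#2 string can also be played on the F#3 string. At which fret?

A#2 at fret 16 is A#2 + 16 semitones = D4.
The open F#3 string is 8 semitones above the open A#2, so the same pitch on the F#3 string lies at fret 16 − 8 = 8.

8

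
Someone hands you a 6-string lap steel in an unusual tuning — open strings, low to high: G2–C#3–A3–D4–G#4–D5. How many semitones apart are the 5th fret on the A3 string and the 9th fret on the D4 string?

9 semitones

A3 at fret 5 → D4 (MIDI 62); D4 at fret 9 → B4 (MIDI 71).
62 − 71 = -9, so the two pitches are 9 semitones apart, with B4 the higher.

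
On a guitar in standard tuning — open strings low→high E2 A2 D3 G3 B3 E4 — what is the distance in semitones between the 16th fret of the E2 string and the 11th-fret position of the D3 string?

5 semitones

E2 at fret 16 → G♯3 (MIDI 56); D3 at fret 11 → C♯4 (MIDI 61).
56 − 61 = -5, so the two pitches are 5 semitones apart, with C♯4 the higher.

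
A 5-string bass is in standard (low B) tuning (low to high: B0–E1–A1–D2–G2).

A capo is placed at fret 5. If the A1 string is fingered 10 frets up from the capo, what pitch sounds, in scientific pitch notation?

The capo raises the open A1 by 5 semitones to D2; fretting 10 more gives A1 + 5 + 10 = A1 + 15 semitones = C3.

C3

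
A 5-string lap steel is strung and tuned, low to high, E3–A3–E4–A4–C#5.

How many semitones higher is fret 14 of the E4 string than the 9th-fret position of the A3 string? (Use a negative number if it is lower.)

E4 at fret 14 → F#5 (MIDI 78); A3 at fret 9 → F#4 (MIDI 66).
78 − 66 = 12, so the two pitches are 12 semitones apart.

12 semitones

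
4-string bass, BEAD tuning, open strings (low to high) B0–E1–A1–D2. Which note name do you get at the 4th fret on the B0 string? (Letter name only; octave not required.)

B0 is MIDI 23. Adding 4 gives 27; 27 mod 12 = 3, i.e. D♯.

D♯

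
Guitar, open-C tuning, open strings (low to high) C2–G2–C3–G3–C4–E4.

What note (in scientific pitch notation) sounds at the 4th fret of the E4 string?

G#4

Each fret is one semitone, so E4 + 4 = G#4.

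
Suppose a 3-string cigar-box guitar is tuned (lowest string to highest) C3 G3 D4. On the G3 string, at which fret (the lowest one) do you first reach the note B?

From G3, count semitones up the chromatic scale until reaching B: G–Ab–A–Bb–B — 4 steps.

4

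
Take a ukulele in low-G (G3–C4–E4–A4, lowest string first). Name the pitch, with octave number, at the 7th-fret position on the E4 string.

B4

The open E4 string plus 7 semitones: E–F–F#–G–G#–A–A#–B.
No B→C boundary is crossed, so the octave stays at 4.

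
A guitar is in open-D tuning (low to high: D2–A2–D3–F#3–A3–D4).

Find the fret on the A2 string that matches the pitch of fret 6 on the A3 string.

18

A3 at fret 6 is A3 + 6 semitones = D#4.
The open A2 string is 12 semitones below the open A3, so the same pitch on the A2 string lies at fret 6 + 12 = 18.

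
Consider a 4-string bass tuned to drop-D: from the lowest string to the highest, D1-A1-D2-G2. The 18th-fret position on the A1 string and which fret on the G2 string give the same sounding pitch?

A1 at fret 18 is A1 + 18 semitones = D#3.
The open G2 string is 10 semitones above the open A1, so the same pitch on the G2 string lies at fret 18 − 10 = 8.

8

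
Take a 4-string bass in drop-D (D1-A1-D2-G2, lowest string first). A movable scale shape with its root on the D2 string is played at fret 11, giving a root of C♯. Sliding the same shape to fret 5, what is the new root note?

G

Moving from fret 11 to fret 5 shifts the root by -6 semitones.
C♯ down 6 semitones is G.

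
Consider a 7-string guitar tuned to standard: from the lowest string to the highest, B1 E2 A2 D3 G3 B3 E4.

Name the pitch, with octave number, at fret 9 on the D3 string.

The open D3 string plus 9 semitones: D–D#–E–F–F#–G–G#–A–A#–B.
No B→C boundary is crossed, so the octave stays at 3.

B3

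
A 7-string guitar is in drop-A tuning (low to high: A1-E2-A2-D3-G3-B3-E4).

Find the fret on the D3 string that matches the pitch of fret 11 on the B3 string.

Fret 11 on B3 is MIDI 59 + 11 = 70 (A#4). On the D3 string (open MIDI 50), that pitch is 70 − 50 = fret 20.

20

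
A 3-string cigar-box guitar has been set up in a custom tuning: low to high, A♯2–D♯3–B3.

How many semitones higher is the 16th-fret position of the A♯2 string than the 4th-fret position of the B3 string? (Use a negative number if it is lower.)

-1 semitone

A♯2 at fret 16 → D4 (MIDI 62); B3 at fret 4 → D♯4 (MIDI 63).
62 − 63 = -1, so the two pitches are 1 semitone apart.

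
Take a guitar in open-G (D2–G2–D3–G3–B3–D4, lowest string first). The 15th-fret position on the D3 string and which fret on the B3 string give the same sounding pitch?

Fret 15 on D3 is MIDI 50 + 15 = 65 (F4). On the B3 string (open MIDI 59), that pitch is 65 − 59 = fret 6.

6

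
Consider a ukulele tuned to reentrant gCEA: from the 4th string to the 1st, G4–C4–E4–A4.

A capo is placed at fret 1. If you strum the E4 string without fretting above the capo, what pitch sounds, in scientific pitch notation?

F4

The capo raises the open E4 by 1 semitone to F4; fretting 0 more gives E4 + 1 + 0 = E4 + 1 semitone = F4.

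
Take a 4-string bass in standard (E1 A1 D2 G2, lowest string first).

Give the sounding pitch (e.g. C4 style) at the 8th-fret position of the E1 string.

C2

E1 is MIDI 28. Adding 8 gives 36, which is C2.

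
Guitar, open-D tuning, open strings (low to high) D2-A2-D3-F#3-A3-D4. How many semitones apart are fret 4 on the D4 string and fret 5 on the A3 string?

D4 at fret 4 → F#4 (MIDI 66); A3 at fret 5 → D4 (MIDI 62).
66 − 62 = 4, so the two pitches are 4 semitones apart, with F#4 the higher.

4 semitones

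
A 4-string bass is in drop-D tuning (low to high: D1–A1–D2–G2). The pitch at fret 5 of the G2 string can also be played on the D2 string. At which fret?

10

Fret 5 on G2 is MIDI 43 + 5 = 48 (C3). On the D2 string (open MIDI 38), that pitch is 48 − 38 = fret 10.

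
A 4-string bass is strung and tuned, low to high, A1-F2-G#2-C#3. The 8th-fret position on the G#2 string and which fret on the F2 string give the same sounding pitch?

11

Fret 8 on G#2 is MIDI 44 + 8 = 52 (E3). On the F2 string (open MIDI 41), that pitch is 52 − 41 = fret 11.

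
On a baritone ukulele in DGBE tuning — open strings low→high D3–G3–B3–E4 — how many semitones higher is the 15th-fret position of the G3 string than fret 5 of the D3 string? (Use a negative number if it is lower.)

G3 at fret 15 → A♯4 (MIDI 70); D3 at fret 5 → G3 (MIDI 55).
70 − 55 = 15, so the two pitches are 15 semitones apart.

15 semitones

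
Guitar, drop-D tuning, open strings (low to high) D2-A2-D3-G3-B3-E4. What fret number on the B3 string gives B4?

12

B4 is 12 semitones above the open B3 (B–C–C#–D–…–A–A#–B), so it sits at fret 12.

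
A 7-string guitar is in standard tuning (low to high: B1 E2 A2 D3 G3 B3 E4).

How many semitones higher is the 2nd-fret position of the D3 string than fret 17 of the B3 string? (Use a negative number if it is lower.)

D3 at fret 2 → E3 (MIDI 52); B3 at fret 17 → E5 (MIDI 76).
52 − 76 = -24, so the two pitches are 24 semitones apart.

-24 semitones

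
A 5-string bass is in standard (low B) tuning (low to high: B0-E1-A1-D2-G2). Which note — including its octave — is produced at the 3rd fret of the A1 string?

The open A1 string plus 3 semitones: A–A#–B–C.
The walk passes from B into C once, so the octave number goes from 1 to 2.

C2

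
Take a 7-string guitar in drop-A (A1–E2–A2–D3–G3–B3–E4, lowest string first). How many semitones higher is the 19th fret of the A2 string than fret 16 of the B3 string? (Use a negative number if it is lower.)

-11 semitones

A2 at fret 19 → E4 (MIDI 64); B3 at fret 16 → D#5 (MIDI 75).
64 − 75 = -11, so the two pitches are 11 semitones apart.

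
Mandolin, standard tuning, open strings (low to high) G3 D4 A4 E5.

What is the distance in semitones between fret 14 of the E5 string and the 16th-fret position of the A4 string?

E5 at fret 14 → F#6 (MIDI 90); A4 at fret 16 → C#6 (MIDI 85).
90 − 85 = 5, so the two pitches are 5 semitones apart, with F#6 the higher.

5 semitones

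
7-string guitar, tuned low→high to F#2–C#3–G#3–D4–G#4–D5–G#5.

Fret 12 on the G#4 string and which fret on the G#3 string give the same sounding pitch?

G#4 at fret 12 is G#4 + 12 semitones = G#5.
The open G#3 string is 12 semitones below the open G#4, so the same pitch on the G#3 string lies at fret 12 + 12 = 24.

24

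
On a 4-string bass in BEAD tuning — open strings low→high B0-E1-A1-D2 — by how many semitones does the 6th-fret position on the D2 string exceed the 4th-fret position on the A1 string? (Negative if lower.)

7 semitones

D2 at fret 6 → G♯2 (MIDI 44); A1 at fret 4 → C♯2 (MIDI 37).
44 − 37 = 7, so the two pitches are 7 semitones apart.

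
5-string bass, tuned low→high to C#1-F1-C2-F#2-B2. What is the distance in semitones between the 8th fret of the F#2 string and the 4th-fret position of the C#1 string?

21 semitones

F#2 at fret 8 → D3 (MIDI 50); C#1 at fret 4 → F1 (MIDI 29).
50 − 29 = 21, so the two pitches are 21 semitones apart, with D3 the higher.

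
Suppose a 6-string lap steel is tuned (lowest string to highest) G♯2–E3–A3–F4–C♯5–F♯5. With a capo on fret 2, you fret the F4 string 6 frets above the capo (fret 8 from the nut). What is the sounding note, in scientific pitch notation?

C♯5

The capo raises the open F4 by 2 semitones to G4; fretting 6 more gives F4 + 2 + 6 = F4 + 8 semitones = C♯5.
(Also written D♭.)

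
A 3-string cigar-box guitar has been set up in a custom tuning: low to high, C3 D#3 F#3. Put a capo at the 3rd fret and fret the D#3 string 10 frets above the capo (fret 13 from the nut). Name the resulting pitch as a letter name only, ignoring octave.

The capo raises the open D#3 by 3 semitones to F#3; fretting 10 more gives D#3 + 3 + 10 = D#3 + 13 semitones, landing on E.

E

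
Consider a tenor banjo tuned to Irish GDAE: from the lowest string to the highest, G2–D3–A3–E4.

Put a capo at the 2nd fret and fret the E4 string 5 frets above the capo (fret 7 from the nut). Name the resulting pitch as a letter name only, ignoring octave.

B

The capo raises the open E4 by 2 semitones to F#4; fretting 5 more gives E4 + 2 + 5 = E4 + 7 semitones, landing on B.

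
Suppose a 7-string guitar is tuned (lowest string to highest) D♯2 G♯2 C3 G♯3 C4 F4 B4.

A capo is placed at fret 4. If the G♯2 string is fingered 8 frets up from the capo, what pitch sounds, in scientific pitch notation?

The capo raises the open G♯2 by 4 semitones to C3; fretting 8 more gives G♯2 + 4 + 8 = G♯2 + 12 semitones = G♯3.
(Also written A♭.)

G♯3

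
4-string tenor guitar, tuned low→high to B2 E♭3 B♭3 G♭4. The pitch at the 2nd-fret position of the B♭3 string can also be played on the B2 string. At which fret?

13

Fret 2 on B♭3 is MIDI 58 + 2 = 60 (C4). On the B2 string (open MIDI 47), that pitch is 60 − 47 = fret 13.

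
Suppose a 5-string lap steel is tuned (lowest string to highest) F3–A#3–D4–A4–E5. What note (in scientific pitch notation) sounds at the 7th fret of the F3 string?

C4

Each fret is one semitone, so F3 + 7 = C4.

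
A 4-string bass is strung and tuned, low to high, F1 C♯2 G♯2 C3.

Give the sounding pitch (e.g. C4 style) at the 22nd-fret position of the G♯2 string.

Each fret is one semitone, so G♯2 + 22 = F♯4.
(Equivalently spelled G♭4.)

F♯4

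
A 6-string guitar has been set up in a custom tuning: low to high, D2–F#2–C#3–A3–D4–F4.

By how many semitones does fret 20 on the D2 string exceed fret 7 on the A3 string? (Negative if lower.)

-6 semitones

D2 at fret 20 → A#3 (MIDI 58); A3 at fret 7 → E4 (MIDI 64).
58 − 64 = -6, so the two pitches are 6 semitones apart.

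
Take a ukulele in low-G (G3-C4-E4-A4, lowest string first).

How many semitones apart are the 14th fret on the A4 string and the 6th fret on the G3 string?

22 semitones

A4 at fret 14 → B5 (MIDI 83); G3 at fret 6 → C#4 (MIDI 61).
83 − 61 = 22, so the two pitches are 22 semitones apart, with B5 the higher.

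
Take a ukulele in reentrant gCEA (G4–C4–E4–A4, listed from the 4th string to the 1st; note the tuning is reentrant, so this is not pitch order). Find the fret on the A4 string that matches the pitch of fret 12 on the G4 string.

10

G4 at fret 12 is G4 + 12 semitones = G5.
The open A4 string is 2 semitones above the open G4, so the same pitch on the A4 string lies at fret 12 − 2 = 10.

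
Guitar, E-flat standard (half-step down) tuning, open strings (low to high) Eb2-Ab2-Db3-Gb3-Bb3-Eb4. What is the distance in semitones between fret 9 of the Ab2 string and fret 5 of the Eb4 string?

Ab2 at fret 9 → F3 (MIDI 53); Eb4 at fret 5 → Ab4 (MIDI 68).
53 − 68 = -15, so the two pitches are 15 semitones apart, with Ab4 the higher.

15 semitones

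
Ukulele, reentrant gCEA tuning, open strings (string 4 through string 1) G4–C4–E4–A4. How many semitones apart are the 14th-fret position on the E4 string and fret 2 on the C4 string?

16 semitones

E4 at fret 14 → F#5 (MIDI 78); C4 at fret 2 → D4 (MIDI 62).
78 − 62 = 16, so the two pitches are 16 semitones apart, with F#5 the higher.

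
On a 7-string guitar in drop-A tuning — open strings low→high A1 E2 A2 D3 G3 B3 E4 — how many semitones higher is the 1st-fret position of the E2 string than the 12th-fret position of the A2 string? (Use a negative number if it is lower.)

-16 semitones

E2 at fret 1 → F2 (MIDI 41); A2 at fret 12 → A3 (MIDI 57).
41 − 57 = -16, so the two pitches are 16 semitones apart.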